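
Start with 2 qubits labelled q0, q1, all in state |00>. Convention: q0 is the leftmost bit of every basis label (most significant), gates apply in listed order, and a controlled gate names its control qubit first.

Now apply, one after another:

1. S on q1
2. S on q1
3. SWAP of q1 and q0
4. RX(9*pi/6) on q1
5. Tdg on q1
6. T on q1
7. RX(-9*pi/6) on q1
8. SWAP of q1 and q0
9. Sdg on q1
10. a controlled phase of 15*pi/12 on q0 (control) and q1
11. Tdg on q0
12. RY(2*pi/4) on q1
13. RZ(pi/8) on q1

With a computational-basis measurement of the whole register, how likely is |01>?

Outcome |01> occurs with probability 1/2.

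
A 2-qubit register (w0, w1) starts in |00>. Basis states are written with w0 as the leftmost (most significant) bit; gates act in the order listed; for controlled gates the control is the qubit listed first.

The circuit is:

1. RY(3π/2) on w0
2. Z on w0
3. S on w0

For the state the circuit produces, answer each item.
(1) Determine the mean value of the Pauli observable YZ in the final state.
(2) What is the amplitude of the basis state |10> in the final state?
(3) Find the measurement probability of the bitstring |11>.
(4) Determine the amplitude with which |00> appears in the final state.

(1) The expectation value of YZ is 1.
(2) |10> carries amplitude -sqrt(2)*I/2 in the final state.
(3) The probability of measuring |11> is 0.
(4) The final state's coefficient on |00> equals -sqrt(2)/2.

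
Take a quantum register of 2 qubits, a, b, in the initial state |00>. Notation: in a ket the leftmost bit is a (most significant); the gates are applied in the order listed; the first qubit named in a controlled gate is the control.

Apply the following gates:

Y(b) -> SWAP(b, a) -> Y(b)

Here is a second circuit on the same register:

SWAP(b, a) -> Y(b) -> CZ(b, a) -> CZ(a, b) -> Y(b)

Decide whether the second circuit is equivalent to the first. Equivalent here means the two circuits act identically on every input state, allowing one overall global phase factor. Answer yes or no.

No, they are not equivalent — no single phase factor reconciles the two unitaries.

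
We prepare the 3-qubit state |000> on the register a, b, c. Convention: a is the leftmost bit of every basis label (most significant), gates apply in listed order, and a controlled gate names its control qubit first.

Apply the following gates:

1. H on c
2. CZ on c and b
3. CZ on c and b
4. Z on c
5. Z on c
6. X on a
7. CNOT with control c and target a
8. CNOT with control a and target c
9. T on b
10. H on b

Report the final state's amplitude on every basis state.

After the circuit, the state carries amplitude 0 on |000>, 1/2 on |001>, 0 on |010>, 1/2 on |011>, 0 on |100>, 1/2 on |101>, 0 on |110>, 1/2 on |111>. Key observation: steps 2-3 multiply out to the identity, so the circuit reduces to the remaining gates.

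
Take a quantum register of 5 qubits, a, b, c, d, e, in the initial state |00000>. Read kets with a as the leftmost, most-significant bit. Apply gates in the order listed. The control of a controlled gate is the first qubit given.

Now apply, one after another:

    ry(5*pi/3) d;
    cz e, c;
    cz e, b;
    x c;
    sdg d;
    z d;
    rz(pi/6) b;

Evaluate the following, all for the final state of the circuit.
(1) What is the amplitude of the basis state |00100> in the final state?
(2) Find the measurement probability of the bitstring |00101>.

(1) The amplitude on |00100> is sqrt(3)*exp(11*I*pi/12)/2.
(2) Outcome |00101> occurs with probability 0.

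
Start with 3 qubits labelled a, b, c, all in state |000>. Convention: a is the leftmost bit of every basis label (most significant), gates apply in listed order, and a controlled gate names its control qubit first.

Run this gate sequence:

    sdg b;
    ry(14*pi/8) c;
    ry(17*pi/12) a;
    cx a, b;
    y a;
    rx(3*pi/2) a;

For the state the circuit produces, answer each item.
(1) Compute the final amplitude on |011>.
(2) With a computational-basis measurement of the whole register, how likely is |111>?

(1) The amplitude on |011> is I*(-sqrt(3) + 1 + sqrt(6))/8.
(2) The probability of measuring |111> is -3*sqrt(2)/32 - sqrt(3)/32 + sqrt(6)/32 + 5/32.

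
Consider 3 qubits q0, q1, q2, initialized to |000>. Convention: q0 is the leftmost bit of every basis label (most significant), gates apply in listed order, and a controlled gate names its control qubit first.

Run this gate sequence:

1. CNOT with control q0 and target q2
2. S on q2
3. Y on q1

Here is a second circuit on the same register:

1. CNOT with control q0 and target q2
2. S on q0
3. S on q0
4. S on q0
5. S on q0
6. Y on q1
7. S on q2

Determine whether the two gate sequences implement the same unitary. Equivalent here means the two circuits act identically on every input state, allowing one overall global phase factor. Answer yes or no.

Yes, they are equivalent — the unitaries differ by at most a global phase.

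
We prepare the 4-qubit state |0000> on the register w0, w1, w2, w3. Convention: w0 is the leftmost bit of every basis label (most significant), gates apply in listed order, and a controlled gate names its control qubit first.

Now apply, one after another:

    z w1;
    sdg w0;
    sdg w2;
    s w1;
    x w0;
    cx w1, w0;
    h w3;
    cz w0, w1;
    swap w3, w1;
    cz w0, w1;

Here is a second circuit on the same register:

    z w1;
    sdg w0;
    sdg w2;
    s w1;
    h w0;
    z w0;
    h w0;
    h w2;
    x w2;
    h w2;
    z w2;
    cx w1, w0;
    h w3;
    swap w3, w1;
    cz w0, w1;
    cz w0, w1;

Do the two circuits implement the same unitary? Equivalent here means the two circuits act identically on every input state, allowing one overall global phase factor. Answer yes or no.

No: there is an input state on which the two circuits produce genuinely different outputs (not merely differing by a phase).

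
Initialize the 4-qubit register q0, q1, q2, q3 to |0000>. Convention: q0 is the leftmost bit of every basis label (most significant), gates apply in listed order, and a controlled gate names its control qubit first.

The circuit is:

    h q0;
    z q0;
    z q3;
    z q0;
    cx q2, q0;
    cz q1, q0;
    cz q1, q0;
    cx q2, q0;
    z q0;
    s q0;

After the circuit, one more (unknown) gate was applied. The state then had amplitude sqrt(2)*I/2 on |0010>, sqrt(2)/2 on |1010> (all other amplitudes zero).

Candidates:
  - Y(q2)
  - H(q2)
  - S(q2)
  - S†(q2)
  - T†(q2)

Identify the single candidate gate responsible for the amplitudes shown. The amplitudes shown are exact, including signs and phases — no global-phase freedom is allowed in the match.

It was Y(q2) that produced the state shown.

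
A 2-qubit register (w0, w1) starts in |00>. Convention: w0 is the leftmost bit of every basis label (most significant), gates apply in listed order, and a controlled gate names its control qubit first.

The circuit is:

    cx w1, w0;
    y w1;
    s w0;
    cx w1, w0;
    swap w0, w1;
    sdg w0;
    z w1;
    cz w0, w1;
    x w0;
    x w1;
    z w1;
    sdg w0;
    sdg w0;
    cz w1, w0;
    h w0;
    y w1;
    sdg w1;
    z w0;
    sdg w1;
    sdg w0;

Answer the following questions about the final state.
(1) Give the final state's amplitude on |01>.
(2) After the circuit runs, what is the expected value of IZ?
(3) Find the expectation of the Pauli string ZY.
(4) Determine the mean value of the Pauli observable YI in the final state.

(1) The amplitude on |01> is -sqrt(2)*I/2.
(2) In the final state, IZ has expectation -1.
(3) In the final state, ZY has expectation 0.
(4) In the final state, YI has expectation 1.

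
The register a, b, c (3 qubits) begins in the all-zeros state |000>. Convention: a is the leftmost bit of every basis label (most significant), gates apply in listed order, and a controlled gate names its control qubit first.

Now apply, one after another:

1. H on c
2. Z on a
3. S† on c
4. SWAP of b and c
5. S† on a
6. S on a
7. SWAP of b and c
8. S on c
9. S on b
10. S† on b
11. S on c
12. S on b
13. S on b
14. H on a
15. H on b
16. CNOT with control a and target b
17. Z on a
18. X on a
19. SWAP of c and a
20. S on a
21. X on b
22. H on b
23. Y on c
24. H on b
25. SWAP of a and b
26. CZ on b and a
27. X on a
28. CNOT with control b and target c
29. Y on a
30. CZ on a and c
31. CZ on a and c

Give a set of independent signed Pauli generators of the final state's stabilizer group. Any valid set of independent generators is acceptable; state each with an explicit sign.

The final state is stabilized by the group generated by -XZI, -ZXI, +IIX; other independent generating sets are equally valid. Key observation: steps 3-8 multiply out to the identity, so the circuit reduces to the remaining gates.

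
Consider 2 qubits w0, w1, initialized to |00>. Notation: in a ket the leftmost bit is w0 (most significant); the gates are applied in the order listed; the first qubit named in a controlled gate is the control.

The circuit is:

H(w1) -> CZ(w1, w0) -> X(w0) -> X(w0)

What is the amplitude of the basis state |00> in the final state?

The final state's coefficient on |00> equals sqrt(2)/2. Key observation: the block from step 3 through step 4 cancels to the identity and can be dropped.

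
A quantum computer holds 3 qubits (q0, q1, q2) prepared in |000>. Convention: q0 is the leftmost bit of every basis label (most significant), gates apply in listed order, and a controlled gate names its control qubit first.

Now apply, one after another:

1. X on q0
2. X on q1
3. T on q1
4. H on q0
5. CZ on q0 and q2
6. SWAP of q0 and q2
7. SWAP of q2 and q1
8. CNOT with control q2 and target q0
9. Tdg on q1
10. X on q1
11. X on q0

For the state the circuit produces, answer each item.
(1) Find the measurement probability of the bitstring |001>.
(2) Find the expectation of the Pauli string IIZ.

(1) The probability of measuring |001> is 1/2.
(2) In the final state, IIZ has expectation -1.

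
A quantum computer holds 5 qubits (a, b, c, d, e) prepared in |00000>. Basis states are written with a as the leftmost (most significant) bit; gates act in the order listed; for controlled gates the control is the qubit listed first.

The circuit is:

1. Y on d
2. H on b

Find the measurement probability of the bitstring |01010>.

The probability of measuring |01010> is 1/2.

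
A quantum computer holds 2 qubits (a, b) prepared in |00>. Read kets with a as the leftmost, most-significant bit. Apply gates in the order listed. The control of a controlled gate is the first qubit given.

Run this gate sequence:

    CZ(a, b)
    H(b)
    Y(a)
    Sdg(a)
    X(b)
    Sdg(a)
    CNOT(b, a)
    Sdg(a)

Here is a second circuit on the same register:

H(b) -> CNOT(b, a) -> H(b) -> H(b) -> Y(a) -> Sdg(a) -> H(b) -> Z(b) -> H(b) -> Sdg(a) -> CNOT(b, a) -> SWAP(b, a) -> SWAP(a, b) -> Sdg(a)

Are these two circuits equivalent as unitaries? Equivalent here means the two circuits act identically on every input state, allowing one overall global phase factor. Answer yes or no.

No — the two circuits implement different unitaries, even allowing a global phase.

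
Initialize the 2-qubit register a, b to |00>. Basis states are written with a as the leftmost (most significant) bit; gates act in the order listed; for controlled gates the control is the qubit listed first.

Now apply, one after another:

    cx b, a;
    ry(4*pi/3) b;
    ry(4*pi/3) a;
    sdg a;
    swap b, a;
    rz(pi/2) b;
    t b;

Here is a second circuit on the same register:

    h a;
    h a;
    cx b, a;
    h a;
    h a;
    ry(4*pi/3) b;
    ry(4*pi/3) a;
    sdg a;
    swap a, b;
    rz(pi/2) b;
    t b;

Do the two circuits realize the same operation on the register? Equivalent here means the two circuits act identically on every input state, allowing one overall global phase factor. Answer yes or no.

Yes, they are equivalent — the unitaries differ by at most a global phase.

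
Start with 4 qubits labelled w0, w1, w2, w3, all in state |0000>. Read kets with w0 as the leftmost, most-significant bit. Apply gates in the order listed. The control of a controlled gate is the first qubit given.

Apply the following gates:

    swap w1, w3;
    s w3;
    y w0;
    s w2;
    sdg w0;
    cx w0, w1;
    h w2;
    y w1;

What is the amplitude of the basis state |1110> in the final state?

The amplitude on |1110> is 0.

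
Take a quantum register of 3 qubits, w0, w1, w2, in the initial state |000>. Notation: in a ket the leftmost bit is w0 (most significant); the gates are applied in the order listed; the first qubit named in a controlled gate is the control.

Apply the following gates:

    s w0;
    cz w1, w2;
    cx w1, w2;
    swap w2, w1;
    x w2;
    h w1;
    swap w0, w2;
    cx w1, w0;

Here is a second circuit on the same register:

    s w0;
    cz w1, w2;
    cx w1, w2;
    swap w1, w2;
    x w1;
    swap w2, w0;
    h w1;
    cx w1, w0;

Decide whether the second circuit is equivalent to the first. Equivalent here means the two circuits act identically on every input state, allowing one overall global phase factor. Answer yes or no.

No: there is an input state on which the two circuits produce genuinely different outputs (not merely differing by a phase).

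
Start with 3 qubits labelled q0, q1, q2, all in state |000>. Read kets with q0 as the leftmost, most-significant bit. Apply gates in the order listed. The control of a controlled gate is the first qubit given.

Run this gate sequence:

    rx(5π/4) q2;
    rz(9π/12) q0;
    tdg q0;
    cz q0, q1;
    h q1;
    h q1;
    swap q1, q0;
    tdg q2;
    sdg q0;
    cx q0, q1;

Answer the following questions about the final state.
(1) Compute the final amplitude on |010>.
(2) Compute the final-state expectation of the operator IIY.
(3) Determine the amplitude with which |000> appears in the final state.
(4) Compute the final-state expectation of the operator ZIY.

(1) The final state's coefficient on |010> equals 0.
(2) The observable IIY averages to 1/2.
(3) The final state's coefficient on |000> equals sqrt(2 - sqrt(2))*exp(5*I*pi/8)/2.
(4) The expectation value of ZIY is 1/2.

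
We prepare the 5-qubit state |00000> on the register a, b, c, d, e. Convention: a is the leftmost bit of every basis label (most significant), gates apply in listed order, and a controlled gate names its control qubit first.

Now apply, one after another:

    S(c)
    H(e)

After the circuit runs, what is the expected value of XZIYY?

In the final state, XZIYY has expectation 0.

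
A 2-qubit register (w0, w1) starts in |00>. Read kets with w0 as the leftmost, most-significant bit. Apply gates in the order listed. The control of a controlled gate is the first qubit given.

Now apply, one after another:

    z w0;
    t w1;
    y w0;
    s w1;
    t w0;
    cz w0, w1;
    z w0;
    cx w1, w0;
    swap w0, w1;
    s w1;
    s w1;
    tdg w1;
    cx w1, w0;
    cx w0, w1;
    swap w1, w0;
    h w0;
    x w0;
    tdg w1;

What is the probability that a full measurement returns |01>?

Outcome |01> occurs with probability 1/2.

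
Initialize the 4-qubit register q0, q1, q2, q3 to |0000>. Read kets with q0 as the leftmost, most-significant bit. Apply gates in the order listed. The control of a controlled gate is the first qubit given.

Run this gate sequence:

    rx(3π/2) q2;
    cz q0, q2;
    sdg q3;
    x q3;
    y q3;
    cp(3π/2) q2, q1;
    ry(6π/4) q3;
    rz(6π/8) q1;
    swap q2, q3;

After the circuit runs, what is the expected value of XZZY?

The expectation value of XZZY is 0.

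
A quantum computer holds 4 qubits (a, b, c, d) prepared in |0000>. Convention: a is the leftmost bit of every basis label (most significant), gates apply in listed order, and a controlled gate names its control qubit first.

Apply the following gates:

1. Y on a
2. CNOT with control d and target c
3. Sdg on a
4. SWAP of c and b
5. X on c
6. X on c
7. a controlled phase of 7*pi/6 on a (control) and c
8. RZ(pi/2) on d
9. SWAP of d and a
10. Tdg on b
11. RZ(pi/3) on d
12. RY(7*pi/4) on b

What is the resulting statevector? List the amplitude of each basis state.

The resulting statevector has amplitude sqrt(sqrt(2) + 2)*exp(11*I*pi/12)/2 on |0001>, -sqrt(2 - sqrt(2))*exp(11*I*pi/12)/2 on |0101>, and 0 on every other basis state. Key observation: gates 5-6 undo each other exactly, leaving only the rest of the circuit to track.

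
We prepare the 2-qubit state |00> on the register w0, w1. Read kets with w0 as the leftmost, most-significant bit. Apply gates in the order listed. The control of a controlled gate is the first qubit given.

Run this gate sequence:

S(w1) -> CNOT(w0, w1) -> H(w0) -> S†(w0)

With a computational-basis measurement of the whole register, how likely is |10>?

A full measurement returns |10> with probability 1/2.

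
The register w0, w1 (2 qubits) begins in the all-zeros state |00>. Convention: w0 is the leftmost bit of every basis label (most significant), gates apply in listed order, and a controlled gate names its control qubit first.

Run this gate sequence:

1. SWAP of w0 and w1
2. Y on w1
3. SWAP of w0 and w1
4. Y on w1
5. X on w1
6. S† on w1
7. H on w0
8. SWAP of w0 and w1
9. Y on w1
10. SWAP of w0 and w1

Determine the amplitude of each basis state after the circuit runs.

The final amplitudes are -sqrt(2)*I/2 on |00>, 0 on |01>, -sqrt(2)*I/2 on |10>, 0 on |11>.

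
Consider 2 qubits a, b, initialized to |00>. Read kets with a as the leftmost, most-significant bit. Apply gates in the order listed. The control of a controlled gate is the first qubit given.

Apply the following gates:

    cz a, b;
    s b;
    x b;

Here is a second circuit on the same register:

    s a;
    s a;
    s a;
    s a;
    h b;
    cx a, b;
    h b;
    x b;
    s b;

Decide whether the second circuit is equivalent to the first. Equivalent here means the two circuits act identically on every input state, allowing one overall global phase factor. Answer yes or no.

No, they are not equivalent — no single phase factor reconciles the two unitaries.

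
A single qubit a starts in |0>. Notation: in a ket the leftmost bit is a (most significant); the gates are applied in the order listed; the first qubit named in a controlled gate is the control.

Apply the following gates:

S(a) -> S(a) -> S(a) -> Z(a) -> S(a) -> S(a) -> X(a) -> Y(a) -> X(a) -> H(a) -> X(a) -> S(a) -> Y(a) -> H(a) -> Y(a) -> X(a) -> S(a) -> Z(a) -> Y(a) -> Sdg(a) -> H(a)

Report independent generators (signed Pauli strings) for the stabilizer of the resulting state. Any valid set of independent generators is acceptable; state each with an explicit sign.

The stabilizer group can be generated by +Y, among other valid generating sets.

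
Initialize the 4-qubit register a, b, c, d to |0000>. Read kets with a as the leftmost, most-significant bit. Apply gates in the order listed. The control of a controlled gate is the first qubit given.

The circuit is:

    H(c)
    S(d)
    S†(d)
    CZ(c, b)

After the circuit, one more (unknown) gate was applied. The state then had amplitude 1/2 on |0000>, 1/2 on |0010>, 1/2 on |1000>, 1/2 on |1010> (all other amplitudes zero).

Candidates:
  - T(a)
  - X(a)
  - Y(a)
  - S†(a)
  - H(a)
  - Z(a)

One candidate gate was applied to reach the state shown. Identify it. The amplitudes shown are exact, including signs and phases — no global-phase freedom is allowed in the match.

It was H(a) that produced the state shown. Key observation: the block from step 2 through step 3 cancels to the identity and can be dropped.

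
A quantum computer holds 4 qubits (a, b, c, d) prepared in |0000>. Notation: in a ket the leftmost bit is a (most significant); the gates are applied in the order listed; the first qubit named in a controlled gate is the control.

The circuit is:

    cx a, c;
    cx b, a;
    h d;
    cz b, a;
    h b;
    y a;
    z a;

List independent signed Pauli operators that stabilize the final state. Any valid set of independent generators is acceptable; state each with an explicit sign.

The final state is stabilized by the group generated by +IXII, +IIIX, -ZIII, +IIZI; other independent generating sets are equally valid.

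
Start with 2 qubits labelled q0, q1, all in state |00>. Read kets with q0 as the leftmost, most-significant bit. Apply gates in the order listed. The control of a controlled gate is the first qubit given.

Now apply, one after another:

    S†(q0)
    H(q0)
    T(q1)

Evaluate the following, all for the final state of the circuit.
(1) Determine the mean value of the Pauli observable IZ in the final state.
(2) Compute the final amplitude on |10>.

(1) The expectation value of IZ is 1.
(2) |10> carries amplitude sqrt(2)/2 in the final state.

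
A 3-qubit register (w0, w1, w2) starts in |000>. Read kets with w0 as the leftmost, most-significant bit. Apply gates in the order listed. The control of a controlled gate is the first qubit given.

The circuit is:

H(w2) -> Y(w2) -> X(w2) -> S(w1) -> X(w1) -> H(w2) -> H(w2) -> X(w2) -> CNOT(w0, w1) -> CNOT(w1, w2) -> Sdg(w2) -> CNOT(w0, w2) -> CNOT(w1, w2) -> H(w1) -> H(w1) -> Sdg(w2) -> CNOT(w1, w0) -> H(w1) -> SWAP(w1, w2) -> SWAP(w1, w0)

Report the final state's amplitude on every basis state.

The final amplitudes are 0 on |000>, 0 on |001>, -1/2 on |010>, 1/2 on |011>, 0 on |100>, 0 on |101>, 1/2 on |110>, -1/2 on |111>.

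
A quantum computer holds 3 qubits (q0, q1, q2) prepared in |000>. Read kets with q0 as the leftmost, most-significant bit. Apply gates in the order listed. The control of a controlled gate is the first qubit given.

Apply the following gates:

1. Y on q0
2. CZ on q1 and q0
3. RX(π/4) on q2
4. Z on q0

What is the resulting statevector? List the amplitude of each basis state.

The final amplitudes are -I*sqrt(sqrt(2) + 2)/2 on |100>, -sqrt(2 - sqrt(2))/2 on |101>, and 0 on every other basis state.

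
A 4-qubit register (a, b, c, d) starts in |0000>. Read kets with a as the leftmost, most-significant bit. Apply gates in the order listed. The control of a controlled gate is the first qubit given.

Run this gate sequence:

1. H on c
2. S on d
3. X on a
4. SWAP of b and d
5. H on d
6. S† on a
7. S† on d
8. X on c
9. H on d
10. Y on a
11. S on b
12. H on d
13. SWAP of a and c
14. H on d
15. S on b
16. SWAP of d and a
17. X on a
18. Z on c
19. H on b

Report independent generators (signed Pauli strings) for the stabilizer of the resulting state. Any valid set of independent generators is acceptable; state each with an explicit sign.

The stabilizer group can be generated by -YIII, +IXII, +IIIX, +IIZI, among other valid generating sets.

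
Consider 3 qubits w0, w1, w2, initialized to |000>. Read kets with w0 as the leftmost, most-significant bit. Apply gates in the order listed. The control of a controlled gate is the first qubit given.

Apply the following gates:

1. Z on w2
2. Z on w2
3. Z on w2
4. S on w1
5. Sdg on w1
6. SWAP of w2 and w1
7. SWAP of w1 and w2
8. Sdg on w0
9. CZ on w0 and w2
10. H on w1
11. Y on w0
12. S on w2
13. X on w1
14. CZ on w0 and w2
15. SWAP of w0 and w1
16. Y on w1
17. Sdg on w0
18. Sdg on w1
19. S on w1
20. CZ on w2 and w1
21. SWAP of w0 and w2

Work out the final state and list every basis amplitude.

After the circuit, the state carries amplitude sqrt(2)/2 on |000>, -sqrt(2)*I/2 on |001>, and 0 on every other basis state. Key observation: steps 4-5 multiply out to the identity, so the circuit reduces to the remaining gates.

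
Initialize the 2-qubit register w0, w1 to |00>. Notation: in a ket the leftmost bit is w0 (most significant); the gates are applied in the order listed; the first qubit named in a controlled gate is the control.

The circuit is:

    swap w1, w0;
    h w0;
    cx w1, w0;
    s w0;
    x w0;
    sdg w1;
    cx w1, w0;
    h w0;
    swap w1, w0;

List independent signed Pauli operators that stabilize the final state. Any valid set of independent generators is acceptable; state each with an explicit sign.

One valid set of independent stabilizer generators is +IY, +ZI (any independent generating set of the same group is equally correct).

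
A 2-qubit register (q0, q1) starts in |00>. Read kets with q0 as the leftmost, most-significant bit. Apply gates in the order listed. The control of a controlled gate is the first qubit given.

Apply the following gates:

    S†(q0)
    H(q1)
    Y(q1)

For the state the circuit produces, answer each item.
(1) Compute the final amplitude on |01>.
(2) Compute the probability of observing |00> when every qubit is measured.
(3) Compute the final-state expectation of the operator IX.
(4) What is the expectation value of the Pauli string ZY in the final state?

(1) |01> carries amplitude sqrt(2)*I/2 in the final state.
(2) A full measurement returns |00> with probability 1/2.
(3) In the final state, IX has expectation -1.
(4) In the final state, ZY has expectation 0.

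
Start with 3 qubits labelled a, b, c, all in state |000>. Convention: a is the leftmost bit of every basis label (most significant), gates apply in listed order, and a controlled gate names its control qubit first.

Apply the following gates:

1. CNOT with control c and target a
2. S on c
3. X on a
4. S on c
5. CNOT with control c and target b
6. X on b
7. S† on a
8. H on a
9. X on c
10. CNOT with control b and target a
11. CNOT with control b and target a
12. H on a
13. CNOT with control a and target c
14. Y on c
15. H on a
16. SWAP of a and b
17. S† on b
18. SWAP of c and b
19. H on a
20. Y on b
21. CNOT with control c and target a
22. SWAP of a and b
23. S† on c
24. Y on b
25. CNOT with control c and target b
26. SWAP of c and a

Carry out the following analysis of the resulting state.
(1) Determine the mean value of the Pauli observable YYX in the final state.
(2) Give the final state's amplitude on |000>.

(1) The expectation value of YYX is 0.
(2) The amplitude on |000> is 1/2.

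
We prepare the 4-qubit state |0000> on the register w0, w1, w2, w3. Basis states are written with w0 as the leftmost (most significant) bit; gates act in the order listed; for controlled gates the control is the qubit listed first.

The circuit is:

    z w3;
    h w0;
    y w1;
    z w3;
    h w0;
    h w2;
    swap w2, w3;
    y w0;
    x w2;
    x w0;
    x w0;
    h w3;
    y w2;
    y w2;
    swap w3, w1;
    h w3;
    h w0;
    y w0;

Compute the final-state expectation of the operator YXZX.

The expectation value of YXZX is 0.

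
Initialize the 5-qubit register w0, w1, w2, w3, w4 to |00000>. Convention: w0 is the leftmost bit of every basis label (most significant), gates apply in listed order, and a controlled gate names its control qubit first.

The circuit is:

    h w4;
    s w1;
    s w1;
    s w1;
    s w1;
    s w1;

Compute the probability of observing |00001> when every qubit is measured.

The probability of measuring |00001> is 1/2.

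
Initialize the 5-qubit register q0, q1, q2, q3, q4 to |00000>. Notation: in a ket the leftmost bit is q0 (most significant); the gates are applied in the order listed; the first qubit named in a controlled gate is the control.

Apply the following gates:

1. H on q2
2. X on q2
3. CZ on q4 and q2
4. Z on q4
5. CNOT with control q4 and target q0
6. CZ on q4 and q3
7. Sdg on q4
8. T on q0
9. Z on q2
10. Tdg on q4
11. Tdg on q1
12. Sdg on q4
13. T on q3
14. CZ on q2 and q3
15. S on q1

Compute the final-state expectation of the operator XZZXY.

The observable XZZXY averages to 0.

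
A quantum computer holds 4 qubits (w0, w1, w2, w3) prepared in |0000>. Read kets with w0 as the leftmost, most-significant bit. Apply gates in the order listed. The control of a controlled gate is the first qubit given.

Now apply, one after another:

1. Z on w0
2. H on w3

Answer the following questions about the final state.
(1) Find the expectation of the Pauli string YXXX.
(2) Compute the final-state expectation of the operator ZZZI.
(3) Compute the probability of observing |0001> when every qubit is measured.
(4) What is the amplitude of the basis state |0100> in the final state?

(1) The expectation value of YXXX is 0.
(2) The expectation value of ZZZI is 1.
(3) A full measurement returns |0001> with probability 1/2.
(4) The amplitude on |0100> is 0.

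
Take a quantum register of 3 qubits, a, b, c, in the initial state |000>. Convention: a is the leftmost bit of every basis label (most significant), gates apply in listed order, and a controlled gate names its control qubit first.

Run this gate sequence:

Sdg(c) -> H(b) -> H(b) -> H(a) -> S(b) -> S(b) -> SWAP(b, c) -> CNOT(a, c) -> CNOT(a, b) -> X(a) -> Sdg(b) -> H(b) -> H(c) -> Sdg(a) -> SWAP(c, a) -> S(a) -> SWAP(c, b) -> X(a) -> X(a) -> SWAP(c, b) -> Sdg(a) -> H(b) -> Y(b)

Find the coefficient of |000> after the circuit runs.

The final state's coefficient on |000> equals -1/2. Key observation: the block from step 16 through step 21 cancels to the identity and can be dropped.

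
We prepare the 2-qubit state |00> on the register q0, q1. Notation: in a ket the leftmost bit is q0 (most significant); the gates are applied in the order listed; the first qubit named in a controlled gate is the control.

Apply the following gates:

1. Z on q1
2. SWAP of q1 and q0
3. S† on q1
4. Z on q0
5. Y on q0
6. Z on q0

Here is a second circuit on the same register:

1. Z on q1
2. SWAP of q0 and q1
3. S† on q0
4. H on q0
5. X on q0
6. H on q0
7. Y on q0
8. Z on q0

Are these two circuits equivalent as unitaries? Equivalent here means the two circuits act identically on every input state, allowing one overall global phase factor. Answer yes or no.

No: there is an input state on which the two circuits produce genuinely different outputs (not merely differing by a phase).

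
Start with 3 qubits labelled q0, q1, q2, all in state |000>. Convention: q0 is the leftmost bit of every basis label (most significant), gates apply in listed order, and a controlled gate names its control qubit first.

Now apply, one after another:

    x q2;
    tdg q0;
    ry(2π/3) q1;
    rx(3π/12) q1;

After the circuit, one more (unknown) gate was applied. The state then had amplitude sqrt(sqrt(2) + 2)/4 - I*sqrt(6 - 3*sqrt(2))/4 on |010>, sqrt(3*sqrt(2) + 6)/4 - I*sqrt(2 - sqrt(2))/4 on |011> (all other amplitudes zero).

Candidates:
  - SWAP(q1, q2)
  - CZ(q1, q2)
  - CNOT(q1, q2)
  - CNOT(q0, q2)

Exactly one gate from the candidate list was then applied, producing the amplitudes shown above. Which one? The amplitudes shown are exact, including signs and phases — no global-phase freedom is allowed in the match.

The unique candidate consistent with the amplitudes is SWAP(q1, q2).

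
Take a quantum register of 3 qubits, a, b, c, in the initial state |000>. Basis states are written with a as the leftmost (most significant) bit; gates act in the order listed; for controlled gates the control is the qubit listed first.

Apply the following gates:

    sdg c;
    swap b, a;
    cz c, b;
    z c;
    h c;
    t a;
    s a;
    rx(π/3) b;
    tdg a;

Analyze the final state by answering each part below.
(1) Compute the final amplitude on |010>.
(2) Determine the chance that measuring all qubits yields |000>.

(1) The amplitude on |010> is -sqrt(2)*I/4.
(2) A full measurement returns |000> with probability 3/8.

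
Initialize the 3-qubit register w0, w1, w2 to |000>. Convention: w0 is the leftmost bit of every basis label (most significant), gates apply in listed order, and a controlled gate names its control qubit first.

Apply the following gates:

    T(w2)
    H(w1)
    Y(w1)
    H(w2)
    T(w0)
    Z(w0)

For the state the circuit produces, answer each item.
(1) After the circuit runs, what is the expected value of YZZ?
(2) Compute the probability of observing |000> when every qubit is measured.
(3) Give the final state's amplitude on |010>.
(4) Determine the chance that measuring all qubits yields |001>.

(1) The observable YZZ averages to 0.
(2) A full measurement returns |000> with probability 1/4.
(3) The final state's coefficient on |010> equals I/2.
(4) The probability of measuring |001> is 1/4.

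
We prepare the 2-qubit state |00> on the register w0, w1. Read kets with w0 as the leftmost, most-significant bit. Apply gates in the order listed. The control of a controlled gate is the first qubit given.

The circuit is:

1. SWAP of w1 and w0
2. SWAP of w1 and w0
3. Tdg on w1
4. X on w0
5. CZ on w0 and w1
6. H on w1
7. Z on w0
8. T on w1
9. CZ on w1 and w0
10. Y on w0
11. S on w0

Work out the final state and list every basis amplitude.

The final amplitudes are sqrt(2)*I/2 on |00>, -sqrt(2)*exp(3*I*pi/4)/2 on |01>, 0 on |10>, 0 on |11>.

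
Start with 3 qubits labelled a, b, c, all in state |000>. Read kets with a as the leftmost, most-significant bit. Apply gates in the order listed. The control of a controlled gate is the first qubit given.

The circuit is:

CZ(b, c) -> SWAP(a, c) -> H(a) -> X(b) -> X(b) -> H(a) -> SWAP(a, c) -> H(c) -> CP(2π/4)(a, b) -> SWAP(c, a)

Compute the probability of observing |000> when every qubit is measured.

A full measurement returns |000> with probability 1/2. Key observation: the block from step 2 through step 7 cancels to the identity and can be dropped.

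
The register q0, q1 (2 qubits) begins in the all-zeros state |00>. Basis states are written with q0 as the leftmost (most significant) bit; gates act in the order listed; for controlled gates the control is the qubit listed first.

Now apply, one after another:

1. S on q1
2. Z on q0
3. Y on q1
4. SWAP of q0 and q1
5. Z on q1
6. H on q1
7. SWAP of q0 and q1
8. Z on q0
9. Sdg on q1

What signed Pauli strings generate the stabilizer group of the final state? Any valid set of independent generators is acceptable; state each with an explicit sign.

The final state is stabilized by the group generated by -XI, -IZ; other independent generating sets are equally valid.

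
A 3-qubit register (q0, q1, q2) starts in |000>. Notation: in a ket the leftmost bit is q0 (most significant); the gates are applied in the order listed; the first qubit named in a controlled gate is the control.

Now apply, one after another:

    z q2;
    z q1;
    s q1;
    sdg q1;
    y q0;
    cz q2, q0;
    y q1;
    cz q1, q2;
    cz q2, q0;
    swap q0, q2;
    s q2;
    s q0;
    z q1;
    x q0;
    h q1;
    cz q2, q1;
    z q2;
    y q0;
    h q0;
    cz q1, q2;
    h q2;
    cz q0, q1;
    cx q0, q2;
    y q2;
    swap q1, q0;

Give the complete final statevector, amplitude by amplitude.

The resulting statevector has amplitude -sqrt(2)*I/4 on |000>, -sqrt(2)*I/4 on |001>, sqrt(2)*I/4 on |010>, sqrt(2)*I/4 on |011>, sqrt(2)*I/4 on |100>, sqrt(2)*I/4 on |101>, sqrt(2)*I/4 on |110>, sqrt(2)*I/4 on |111>. Key observation: steps 3-4 multiply out to the identity, so the circuit reduces to the remaining gates.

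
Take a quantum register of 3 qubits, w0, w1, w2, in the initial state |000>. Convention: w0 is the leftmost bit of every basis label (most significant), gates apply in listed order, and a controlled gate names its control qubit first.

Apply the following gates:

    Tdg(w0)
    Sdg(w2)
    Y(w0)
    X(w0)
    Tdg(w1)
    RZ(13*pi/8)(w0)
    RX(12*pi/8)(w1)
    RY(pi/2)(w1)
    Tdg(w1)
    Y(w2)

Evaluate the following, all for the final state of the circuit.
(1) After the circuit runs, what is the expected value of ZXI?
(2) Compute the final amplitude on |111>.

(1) The observable ZXI averages to sqrt(2)/2.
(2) The amplitude on |111> is 0.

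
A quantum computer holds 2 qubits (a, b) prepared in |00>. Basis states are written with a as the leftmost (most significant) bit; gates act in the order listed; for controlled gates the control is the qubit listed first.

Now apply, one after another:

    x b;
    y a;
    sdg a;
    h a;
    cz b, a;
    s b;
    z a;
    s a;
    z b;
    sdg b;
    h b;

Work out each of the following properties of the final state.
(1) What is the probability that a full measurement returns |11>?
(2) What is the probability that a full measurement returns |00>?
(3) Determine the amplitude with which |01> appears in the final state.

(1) A full measurement returns |11> with probability 1/4.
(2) The probability of measuring |00> is 1/4.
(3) The amplitude on |01> is 1/2.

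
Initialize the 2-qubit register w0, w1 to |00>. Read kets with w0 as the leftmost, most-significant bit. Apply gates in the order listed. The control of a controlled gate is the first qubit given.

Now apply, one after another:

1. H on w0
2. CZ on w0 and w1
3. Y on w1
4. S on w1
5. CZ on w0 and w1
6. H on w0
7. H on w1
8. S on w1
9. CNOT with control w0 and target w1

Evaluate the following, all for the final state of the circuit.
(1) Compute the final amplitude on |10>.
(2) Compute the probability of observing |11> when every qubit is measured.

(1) |10> carries amplitude sqrt(2)*I/2 in the final state.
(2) A full measurement returns |11> with probability 1/2.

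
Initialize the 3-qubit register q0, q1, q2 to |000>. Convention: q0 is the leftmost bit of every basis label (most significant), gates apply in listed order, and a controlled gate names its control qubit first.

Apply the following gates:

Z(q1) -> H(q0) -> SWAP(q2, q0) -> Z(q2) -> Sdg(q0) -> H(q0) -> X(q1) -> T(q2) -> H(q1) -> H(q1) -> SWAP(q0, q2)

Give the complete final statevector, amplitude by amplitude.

The final amplitudes are 0 on |000>, 0 on |001>, 1/2 on |010>, 1/2 on |011>, 0 on |100>, 0 on |101>, -exp(I*pi/4)/2 on |110>, -exp(I*pi/4)/2 on |111>. Key observation: steps 9-10 multiply out to the identity, so the circuit reduces to the remaining gates.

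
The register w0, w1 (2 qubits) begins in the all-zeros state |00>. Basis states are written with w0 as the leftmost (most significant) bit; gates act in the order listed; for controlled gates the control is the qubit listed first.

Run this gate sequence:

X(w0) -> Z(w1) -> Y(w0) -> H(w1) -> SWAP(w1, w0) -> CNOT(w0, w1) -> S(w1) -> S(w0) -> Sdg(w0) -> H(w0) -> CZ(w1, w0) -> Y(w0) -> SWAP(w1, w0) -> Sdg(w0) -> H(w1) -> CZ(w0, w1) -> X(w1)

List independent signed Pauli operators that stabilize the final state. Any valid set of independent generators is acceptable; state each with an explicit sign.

The stabilizer group can be generated by -XI, +IZ, among other valid generating sets.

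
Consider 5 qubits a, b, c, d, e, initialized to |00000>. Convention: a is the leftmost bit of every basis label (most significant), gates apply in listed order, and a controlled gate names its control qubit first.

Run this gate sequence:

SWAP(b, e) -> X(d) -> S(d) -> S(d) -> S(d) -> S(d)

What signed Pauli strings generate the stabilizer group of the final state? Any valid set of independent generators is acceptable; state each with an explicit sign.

The stabilizer group can be generated by +ZIIII, +IZIII, +IIZII, -IIIZI, +IIIIZ, among other valid generating sets. Key observation: steps 3-6 multiply out to the identity, so the circuit reduces to the remaining gates.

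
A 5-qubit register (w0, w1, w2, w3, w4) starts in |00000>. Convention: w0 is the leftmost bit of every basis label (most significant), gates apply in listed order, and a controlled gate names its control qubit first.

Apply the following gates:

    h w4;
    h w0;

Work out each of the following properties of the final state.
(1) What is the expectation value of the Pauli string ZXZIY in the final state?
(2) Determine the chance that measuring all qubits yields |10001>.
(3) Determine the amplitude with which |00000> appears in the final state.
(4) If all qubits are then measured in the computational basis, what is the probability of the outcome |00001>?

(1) The expectation value of ZXZIY is 0.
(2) Outcome |10001> occurs with probability 1/4.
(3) The final state's coefficient on |00000> equals 1/2.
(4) A full measurement returns |00001> with probability 1/4.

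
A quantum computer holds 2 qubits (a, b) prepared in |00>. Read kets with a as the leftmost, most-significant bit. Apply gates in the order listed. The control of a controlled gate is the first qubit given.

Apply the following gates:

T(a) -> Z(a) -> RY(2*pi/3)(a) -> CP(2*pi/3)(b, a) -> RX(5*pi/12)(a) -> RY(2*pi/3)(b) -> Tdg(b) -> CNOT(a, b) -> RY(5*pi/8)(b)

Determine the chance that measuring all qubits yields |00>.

Outcome |00> occurs with probability -3*sqrt(3)*sqrt(1/2 - sqrt(2)/4)*sqrt(sqrt(2)/4 + 1/2)*sin(5*pi/16)**2/16 - sqrt(3)*sqrt(1/2 - sqrt(2)/4)*sqrt(sqrt(2)/4 + 1/2)*cos(5*pi/16)**2/16 + sqrt(2)*cos(5*pi/16)**2/64 + cos(5*pi/16)**2/8 + 3*sqrt(2)*sin(5*pi/16)**2/64 + 3*sin(5*pi/16)**2/8 - sqrt(3)*exp(I*pi/4)*sin(5*pi/16)*cos(5*pi/16)/8 + 3*sqrt(1/2 - sqrt(2)/4)*sqrt(sqrt(2)/4 + 1/2)*exp(-I*pi/4)*sin(5*pi/16)*cos(5*pi/16)/16 - sqrt(6)*exp(I*pi/4)*sin(5*pi/16)*cos(5*pi/16)/64 - sqrt(6)*exp(-I*pi/4)*sin(5*pi/16)*cos(5*pi/16)/64 + 3*sqrt(1/2 - sqrt(2)/4)*sqrt(sqrt(2)/4 + 1/2)*exp(I*pi/4)*sin(5*pi/16)*cos(5*pi/16)/16 - sqrt(3)*exp(-I*pi/4)*sin(5*pi/16)*cos(5*pi/16)/8.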